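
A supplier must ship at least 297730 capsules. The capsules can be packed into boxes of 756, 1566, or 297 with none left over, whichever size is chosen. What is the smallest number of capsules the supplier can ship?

The number of capsules must be a common multiple of 756, 1566, and 297, so a multiple of their LCM.
756 = 2^2 × 3^3 × 7
1566 = 2 × 3^3 × 29
297 = 3^3 × 11
LCM(756, 1566, 297) = 2^2 × 3^3 × 7 × 11 × 29 = 241164.
Smallest multiple of 241164 that is ≥ 297730: ⌈297730/241164⌉ × 241164 = 2 × 241164 = 482328.

482328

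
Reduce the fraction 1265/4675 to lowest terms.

1265 = 5 × 11 × 23
4675 = 5^2 × 11 × 17
gcd(1265, 4675) = 5 × 11 = 55.
Divide numerator and denominator by 55: 1265/4675 = 23/85.

23/85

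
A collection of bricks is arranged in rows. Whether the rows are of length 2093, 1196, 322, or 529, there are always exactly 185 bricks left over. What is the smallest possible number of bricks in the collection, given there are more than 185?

192741

N − 185 must be a common multiple of 2093, 1196, 322, and 529.
2093 = 7 × 13 × 23
1196 = 2^2 × 13 × 23
322 = 2 × 7 × 23
529 = 23^2
LCM(2093, 1196, 322, 529) = 2^2 × 7 × 13 × 23^2 = 192556.
Smallest N > 185 is LCM + 185 = 192556 + 185 = 192741.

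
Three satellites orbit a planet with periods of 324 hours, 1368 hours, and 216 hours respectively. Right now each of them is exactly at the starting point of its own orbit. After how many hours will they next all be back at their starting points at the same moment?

We need the least common multiple of the intervals.
324 = 2^2 × 3^4
1368 = 2^3 × 3^2 × 19
216 = 2^3 × 3^3
LCM(324, 1368, 216) = 2^3 × 3^4 × 19 = 12312.

12312 hours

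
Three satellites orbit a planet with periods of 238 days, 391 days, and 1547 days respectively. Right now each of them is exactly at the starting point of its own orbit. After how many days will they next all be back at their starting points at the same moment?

71162 days

We need the least common multiple of the intervals.
238 = 2 × 7 × 17
391 = 17 × 23
1547 = 7 × 13 × 17
LCM(238, 391, 1547) = 2 × 7 × 13 × 17 × 23 = 71162.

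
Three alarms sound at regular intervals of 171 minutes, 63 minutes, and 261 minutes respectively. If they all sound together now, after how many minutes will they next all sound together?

34713 minutes

We need the least common multiple of the intervals.
171 = 3^2 × 19
63 = 3^2 × 7
261 = 3^2 × 29
LCM(171, 63, 261) = 3^2 × 7 × 19 × 29 = 34713.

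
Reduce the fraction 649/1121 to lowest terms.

649 = 11 × 59
1121 = 19 × 59
gcd(649, 1121) = 59.
Divide numerator and denominator by 59: 649/1121 = 11/19.

11/19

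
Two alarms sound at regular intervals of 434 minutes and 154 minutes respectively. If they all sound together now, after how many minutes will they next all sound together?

We need the least common multiple of the intervals.
434 = 2 × 7 × 31
154 = 2 × 7 × 11
LCM(434, 154) = 2 × 7 × 11 × 31 = 4774.

4774 minutes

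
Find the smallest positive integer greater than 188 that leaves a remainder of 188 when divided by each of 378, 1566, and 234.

142694

N − 188 must be a common multiple of 378, 1566, and 234.
378 = 2 × 3^3 × 7
1566 = 2 × 3^3 × 29
234 = 2 × 3^2 × 13
LCM(378, 1566, 234) = 2 × 3^3 × 7 × 13 × 29 = 142506.
Smallest N > 188 is LCM + 188 = 142506 + 188 = 142694.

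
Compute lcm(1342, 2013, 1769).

1342 = 2 × 11 × 61
2013 = 3 × 11 × 61
1769 = 29 × 61
LCM(1342, 2013, 1769) = 2 × 3 × 11 × 29 × 61 = 116754.

116754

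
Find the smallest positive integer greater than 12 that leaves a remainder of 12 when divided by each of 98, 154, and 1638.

126138

N − 12 must be a common multiple of 98, 154, and 1638.
98 = 2 × 7^2
154 = 2 × 7 × 11
1638 = 2 × 3^2 × 7 × 13
LCM(98, 154, 1638) = 2 × 3^2 × 7^2 × 11 × 13 = 126126.
Smallest N > 12 is LCM + 12 = 126126 + 12 = 126138.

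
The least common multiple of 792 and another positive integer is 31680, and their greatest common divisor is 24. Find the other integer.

gcd × lcm = product of the two integers, so the other integer is (24 × 31680) / 792 = 960.

960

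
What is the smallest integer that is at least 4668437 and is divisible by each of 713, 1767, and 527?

The integer must be a common multiple of 713, 1767, and 527, so a multiple of their LCM.
713 = 23 × 31
1767 = 3 × 19 × 31
527 = 17 × 31
LCM(713, 1767, 527) = 3 × 17 × 19 × 23 × 31 = 690897.
Smallest multiple of 690897 that is ≥ 4668437: ⌈4668437/690897⌉ × 690897 = 7 × 690897 = 4836279.

4836279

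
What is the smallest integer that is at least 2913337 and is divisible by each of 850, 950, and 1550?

The integer must be a common multiple of 850, 950, and 1550, so a multiple of their LCM.
850 = 2 × 5^2 × 17
950 = 2 × 5^2 × 19
1550 = 2 × 5^2 × 31
LCM(850, 950, 1550) = 2 × 5^2 × 17 × 19 × 31 = 500650.
Smallest multiple of 500650 that is ≥ 2913337: ⌈2913337/500650⌉ × 500650 = 6 × 500650 = 3003900.

3003900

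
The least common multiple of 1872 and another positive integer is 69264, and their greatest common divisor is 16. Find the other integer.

gcd × lcm = product of the two integers, so the other integer is (16 × 69264) / 1872 = 592.

592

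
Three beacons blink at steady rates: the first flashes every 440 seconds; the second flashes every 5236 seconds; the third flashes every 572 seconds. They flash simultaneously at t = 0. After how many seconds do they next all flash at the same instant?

680680 seconds

The first simultaneous occurrence is after LCM of the individual periods.
440 = 2^3 × 5 × 11
5236 = 2^2 × 7 × 11 × 17
572 = 2^2 × 11 × 13
LCM(440, 5236, 572) = 2^3 × 5 × 7 × 11 × 13 × 17 = 680680.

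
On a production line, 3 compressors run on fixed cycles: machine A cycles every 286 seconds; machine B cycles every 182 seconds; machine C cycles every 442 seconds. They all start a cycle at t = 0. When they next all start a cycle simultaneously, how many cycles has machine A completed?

119 cycles

All finish a whole number of cycles simultaneously at t = LCM of the periods.
286 = 2 × 11 × 13
182 = 2 × 7 × 13
442 = 2 × 13 × 17
LCM(286, 182, 442) = 2 × 7 × 11 × 13 × 17 = 34034.
Cycles for period 286: 34034 / 286 = 119.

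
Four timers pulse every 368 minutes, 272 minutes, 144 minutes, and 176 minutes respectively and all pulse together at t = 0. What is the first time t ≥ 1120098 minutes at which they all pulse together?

1238688 minutes

Joint pulses occur at multiples of LCM(368, 272, 144, 176).
368 = 2^4 × 23
272 = 2^4 × 17
144 = 2^4 × 3^2
176 = 2^4 × 11
LCM(368, 272, 144, 176) = 2^4 × 3^2 × 11 × 17 × 23 = 619344.
Smallest multiple of 619344 that is ≥ 1120098: ⌈1120098/619344⌉ × 619344 = 2 × 619344 = 1238688.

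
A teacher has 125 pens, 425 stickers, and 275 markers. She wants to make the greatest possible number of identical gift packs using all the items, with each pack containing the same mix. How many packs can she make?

25 packs

The pack count must divide each quantity, so the greatest is gcd(125, 425, 275).
125 = 5^3
425 = 5^2 × 17
275 = 5^2 × 11
gcd(125, 425, 275) = 5^2 = 25.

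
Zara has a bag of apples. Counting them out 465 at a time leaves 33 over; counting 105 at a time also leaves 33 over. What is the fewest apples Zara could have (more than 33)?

3288

N − 33 must be a common multiple of 465 and 105.
465 = 3 × 5 × 31
105 = 3 × 5 × 7
LCM(465, 105) = 3 × 5 × 7 × 31 = 3255.
Smallest N > 33 is LCM + 33 = 3255 + 33 = 3288.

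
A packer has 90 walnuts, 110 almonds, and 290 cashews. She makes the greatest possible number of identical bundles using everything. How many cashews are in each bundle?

Number of bundles = gcd(90, 110, 290).
90 = 2 × 3^2 × 5
110 = 2 × 5 × 11
290 = 2 × 5 × 29
gcd(90, 110, 290) = 2 × 5 = 10.
cashews per bundle = 290 / 10 = 29.

29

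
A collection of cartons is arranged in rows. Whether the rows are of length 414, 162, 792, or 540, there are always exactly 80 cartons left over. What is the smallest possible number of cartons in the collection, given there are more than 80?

N − 80 must be a common multiple of 414, 162, 792, and 540.
414 = 2 × 3^2 × 23
162 = 2 × 3^4
792 = 2^3 × 3^2 × 11
540 = 2^2 × 3^3 × 5
LCM(414, 162, 792, 540) = 2^3 × 3^4 × 5 × 11 × 23 = 819720.
Smallest N > 80 is LCM + 80 = 819720 + 80 = 819800.

819800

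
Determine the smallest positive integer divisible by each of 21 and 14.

42

21 = 3 × 7
14 = 2 × 7
LCM(21, 14) = 2 × 3 × 7 = 42.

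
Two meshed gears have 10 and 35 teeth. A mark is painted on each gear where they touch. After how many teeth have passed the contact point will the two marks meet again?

We need the least common multiple of the intervals.
10 = 2 × 5
35 = 5 × 7
LCM(10, 35) = 2 × 5 × 7 = 70.

70 teeth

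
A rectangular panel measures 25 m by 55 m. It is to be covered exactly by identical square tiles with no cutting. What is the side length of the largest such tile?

The tile side must divide both 25 and 55, so the largest is their gcd.
25 = 5^2
55 = 5 × 11
gcd(25, 55) = 5.

5 m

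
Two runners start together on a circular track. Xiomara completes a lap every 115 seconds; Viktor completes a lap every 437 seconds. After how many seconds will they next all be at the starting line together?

2185 seconds

The first simultaneous occurrence is after LCM of the individual periods.
115 = 5 × 23
437 = 19 × 23
LCM(115, 437) = 5 × 19 × 23 = 2185.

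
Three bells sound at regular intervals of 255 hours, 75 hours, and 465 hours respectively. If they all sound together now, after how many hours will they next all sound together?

39525 hours

They coincide at every common multiple of the periods; the first is the LCM.
255 = 3 × 5 × 17
75 = 3 × 5^2
465 = 3 × 5 × 31
LCM(255, 75, 465) = 3 × 5^2 × 17 × 31 = 39525.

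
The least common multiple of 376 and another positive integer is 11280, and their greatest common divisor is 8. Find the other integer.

gcd × lcm = product of the two integers, so the other integer is (8 × 11280) / 376 = 240.

240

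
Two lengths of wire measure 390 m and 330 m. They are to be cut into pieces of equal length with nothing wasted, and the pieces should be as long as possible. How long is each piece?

By the Euclidean algorithm:
390 = 1 × 330 + 60
330 = 5 × 60 + 30
60 = 2 × 30 + 0
gcd(390, 330) = 30.

30 m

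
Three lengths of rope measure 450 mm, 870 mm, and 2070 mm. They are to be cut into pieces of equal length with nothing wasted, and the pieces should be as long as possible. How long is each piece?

30 mm

Each piece length must divide every original length, so the longest possible is gcd(450, 870, 2070).
450 = 2 × 3^2 × 5^2
870 = 2 × 3 × 5 × 29
2070 = 2 × 3^2 × 5 × 23
gcd(450, 870, 2070) = 2 × 3 × 5 = 30.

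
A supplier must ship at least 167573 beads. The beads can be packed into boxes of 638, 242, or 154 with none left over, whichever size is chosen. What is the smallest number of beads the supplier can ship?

The number of beads must be a common multiple of 638, 242, and 154, so a multiple of their LCM.
638 = 2 × 11 × 29
242 = 2 × 11^2
154 = 2 × 7 × 11
LCM(638, 242, 154) = 2 × 7 × 11^2 × 29 = 49126.
Smallest multiple of 49126 that is ≥ 167573: ⌈167573/49126⌉ × 49126 = 4 × 49126 = 196504.

196504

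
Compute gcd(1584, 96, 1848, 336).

24

1584 = 2^4 × 3^2 × 11
96 = 2^5 × 3
1848 = 2^3 × 3 × 7 × 11
336 = 2^4 × 3 × 7
gcd(1584, 96, 1848, 336) = 2^3 × 3 = 24.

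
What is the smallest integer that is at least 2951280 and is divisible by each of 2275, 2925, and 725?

The integer must be a common multiple of 2275, 2925, and 725, so a multiple of their LCM.
2275 = 5^2 × 7 × 13
2925 = 3^2 × 5^2 × 13
725 = 5^2 × 29
LCM(2275, 2925, 725) = 3^2 × 5^2 × 7 × 13 × 29 = 593775.
Smallest multiple of 593775 that is ≥ 2951280: ⌈2951280/593775⌉ × 593775 = 5 × 593775 = 2968875.

2968875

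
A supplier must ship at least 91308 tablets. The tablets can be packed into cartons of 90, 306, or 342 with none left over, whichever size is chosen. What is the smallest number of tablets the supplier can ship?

116280

The number of tablets must be a common multiple of 90, 306, and 342, so a multiple of their LCM.
90 = 2 × 3^2 × 5
306 = 2 × 3^2 × 17
342 = 2 × 3^2 × 19
LCM(90, 306, 342) = 2 × 3^2 × 5 × 17 × 19 = 29070.
Smallest multiple of 29070 that is ≥ 91308: ⌈91308/29070⌉ × 29070 = 4 × 29070 = 116280.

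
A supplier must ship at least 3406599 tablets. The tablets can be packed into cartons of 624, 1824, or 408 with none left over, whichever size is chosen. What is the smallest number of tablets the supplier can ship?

3627936

The number of tablets must be a common multiple of 624, 1824, and 408, so a multiple of their LCM.
624 = 2^4 × 3 × 13
1824 = 2^5 × 3 × 19
408 = 2^3 × 3 × 17
LCM(624, 1824, 408) = 2^5 × 3 × 13 × 17 × 19 = 403104.
Smallest multiple of 403104 that is ≥ 3406599: ⌈3406599/403104⌉ × 403104 = 9 × 403104 = 3627936.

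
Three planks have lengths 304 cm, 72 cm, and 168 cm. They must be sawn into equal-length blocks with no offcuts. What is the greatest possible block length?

8 cm

This is the greatest common divisor of 304, 72, and 168.
304 = 2^4 × 19
72 = 2^3 × 3^2
168 = 2^3 × 3 × 7
gcd(304, 72, 168) = 2^3 = 8.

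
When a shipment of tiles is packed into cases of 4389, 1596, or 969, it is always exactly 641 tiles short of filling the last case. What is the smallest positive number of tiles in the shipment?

297811

Being 641 short of a full case of size k means N ≡ −641 (mod k), i.e. N + 641 is a multiple of each size.
4389 = 3 × 7 × 11 × 19
1596 = 2^2 × 3 × 7 × 19
969 = 3 × 17 × 19
LCM(4389, 1596, 969) = 2^2 × 3 × 7 × 11 × 17 × 19 = 298452.
Smallest positive N is 298452 − 641 = 297811.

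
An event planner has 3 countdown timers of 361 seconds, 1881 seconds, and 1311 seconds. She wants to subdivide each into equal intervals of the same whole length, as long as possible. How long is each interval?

19 seconds

The interval must divide each timer length; the longest such is the gcd.
361 = 19^2
1881 = 3^2 × 11 × 19
1311 = 3 × 19 × 23
gcd(361, 1881, 1311) = 19.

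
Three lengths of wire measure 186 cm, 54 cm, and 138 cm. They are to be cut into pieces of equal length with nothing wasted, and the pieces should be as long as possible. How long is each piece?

The greatest length dividing all of 186, 54, and 138 is their gcd.
186 = 2 × 3 × 31
54 = 2 × 3^3
138 = 2 × 3 × 23
gcd(186, 54, 138) = 2 × 3 = 6.

6 cm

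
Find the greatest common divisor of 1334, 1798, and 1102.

58

1334 = 2 × 23 × 29
1798 = 2 × 29 × 31
1102 = 2 × 19 × 29
gcd(1334, 1798, 1102) = 2 × 29 = 58.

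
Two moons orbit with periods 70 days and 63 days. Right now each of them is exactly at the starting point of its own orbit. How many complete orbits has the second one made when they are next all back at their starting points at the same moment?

10 orbits

The first common completion time is the LCM of the periods.
70 = 2 × 5 × 7
63 = 3^2 × 7
LCM(70, 63) = 2 × 3^2 × 5 × 7 = 630.
Orbits for period 63: 630 / 63 = 10.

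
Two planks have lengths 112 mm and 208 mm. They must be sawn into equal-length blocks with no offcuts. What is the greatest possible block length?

16 mm

The block length must divide every plank, so the greatest is gcd(112, 208).
112 = 2^4 × 7
208 = 2^4 × 13
gcd(112, 208) = 2^4 = 16.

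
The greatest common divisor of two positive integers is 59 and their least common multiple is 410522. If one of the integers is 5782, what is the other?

4189

For two integers, gcd × lcm = product, so the other is (59 × 410522) / 5782 = 24220798 / 5782 = 4189.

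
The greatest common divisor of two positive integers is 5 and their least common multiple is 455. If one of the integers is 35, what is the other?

65

For two integers, gcd × lcm = product, so the other is (5 × 455) / 35 = 2275 / 35 = 65.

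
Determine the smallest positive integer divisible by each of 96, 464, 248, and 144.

258912

96 = 2^5 × 3
464 = 2^4 × 29
248 = 2^3 × 31
144 = 2^4 × 3^2
LCM(96, 464, 248, 144) = 2^5 × 3^2 × 29 × 31 = 258912.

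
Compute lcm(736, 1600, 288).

331200

736 = 2^5 × 23
1600 = 2^6 × 5^2
288 = 2^5 × 3^2
LCM(736, 1600, 288) = 2^6 × 3^2 × 5^2 × 23 = 331200.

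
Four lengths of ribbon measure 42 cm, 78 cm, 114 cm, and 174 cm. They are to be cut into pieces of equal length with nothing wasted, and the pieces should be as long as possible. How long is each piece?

Each piece length must divide every original length, so the longest possible is gcd(42, 78, 114, 174).
42 = 2 × 3 × 7
78 = 2 × 3 × 13
114 = 2 × 3 × 19
174 = 2 × 3 × 29
gcd(42, 78, 114, 174) = 2 × 3 = 6.

6 cm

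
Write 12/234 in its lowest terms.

12 = 2^2 × 3
234 = 2 × 3^2 × 13
gcd(12, 234) = 2 × 3 = 6.
Divide numerator and denominator by 6: 12/234 = 2/39.

2/39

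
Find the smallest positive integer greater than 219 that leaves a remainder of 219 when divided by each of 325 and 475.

6394

N − 219 must be a common multiple of 325 and 475.
325 = 5^2 × 13
475 = 5^2 × 19
LCM(325, 475) = 5^2 × 13 × 19 = 6175.
Smallest N > 219 is LCM + 219 = 6175 + 219 = 6394.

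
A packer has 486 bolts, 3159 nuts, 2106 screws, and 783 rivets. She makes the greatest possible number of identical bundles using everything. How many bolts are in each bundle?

18

Number of bundles = gcd(486, 3159, 2106, 783).
486 = 2 × 3^5
3159 = 3^5 × 13
2106 = 2 × 3^4 × 13
783 = 3^3 × 29
gcd(486, 3159, 2106, 783) = 3^3 = 27.
bolts per bundle = 486 / 27 = 18.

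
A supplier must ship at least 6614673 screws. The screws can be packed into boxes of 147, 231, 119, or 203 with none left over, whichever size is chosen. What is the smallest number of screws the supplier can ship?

The number of screws must be a common multiple of 147, 231, 119, and 203, so a multiple of their LCM.
147 = 3 × 7^2
231 = 3 × 7 × 11
119 = 7 × 17
203 = 7 × 29
LCM(147, 231, 119, 203) = 3 × 7^2 × 11 × 17 × 29 = 797181.
Smallest multiple of 797181 that is ≥ 6614673: ⌈6614673/797181⌉ × 797181 = 9 × 797181 = 7174629.

7174629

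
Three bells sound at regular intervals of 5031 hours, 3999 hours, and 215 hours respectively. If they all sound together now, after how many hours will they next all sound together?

We need the least common multiple of the intervals.
5031 = 3^2 × 13 × 43
3999 = 3 × 31 × 43
215 = 5 × 43
LCM(5031, 3999, 215) = 3^2 × 5 × 13 × 31 × 43 = 779805.

779805 hours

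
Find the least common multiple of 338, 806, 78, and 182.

220038

338 = 2 × 13^2
806 = 2 × 13 × 31
78 = 2 × 3 × 13
182 = 2 × 7 × 13
LCM(338, 806, 78, 182) = 2 × 3 × 7 × 13^2 × 31 = 220038.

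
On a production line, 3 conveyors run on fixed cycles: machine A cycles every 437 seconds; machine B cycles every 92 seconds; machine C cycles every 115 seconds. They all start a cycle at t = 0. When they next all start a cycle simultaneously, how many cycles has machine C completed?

They are all back at their starting positions together after one LCM of the periods.
437 = 19 × 23
92 = 2^2 × 23
115 = 5 × 23
LCM(437, 92, 115) = 2^2 × 5 × 19 × 23 = 8740.
Cycles for period 115: 8740 / 115 = 76.

76 cycles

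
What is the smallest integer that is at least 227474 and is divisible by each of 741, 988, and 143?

228228

The integer must be a common multiple of 741, 988, and 143, so a multiple of their LCM.
741 = 3 × 13 × 19
988 = 2^2 × 13 × 19
143 = 11 × 13
LCM(741, 988, 143) = 2^2 × 3 × 11 × 13 × 19 = 32604.
Smallest multiple of 32604 that is ≥ 227474: ⌈227474/32604⌉ × 32604 = 7 × 32604 = 228228.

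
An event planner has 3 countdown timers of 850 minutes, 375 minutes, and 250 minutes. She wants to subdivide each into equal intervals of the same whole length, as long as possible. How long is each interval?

25 minutes

The interval must divide each timer length; the longest such is the gcd.
850 = 2 × 5^2 × 17
375 = 3 × 5^3
250 = 2 × 5^3
gcd(850, 375, 250) = 5^2 = 25.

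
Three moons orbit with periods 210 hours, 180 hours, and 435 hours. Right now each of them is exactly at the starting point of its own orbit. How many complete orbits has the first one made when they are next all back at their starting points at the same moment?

All finish a whole number of cycles simultaneously at t = LCM of the periods.
210 = 2 × 3 × 5 × 7
180 = 2^2 × 3^2 × 5
435 = 3 × 5 × 29
LCM(210, 180, 435) = 2^2 × 3^2 × 5 × 7 × 29 = 36540.
Orbits for period 210: 36540 / 210 = 174.

174 orbits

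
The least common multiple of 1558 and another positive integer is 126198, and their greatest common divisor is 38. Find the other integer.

3078

gcd × lcm = product of the two integers, so the other integer is (38 × 126198) / 1558 = 3078.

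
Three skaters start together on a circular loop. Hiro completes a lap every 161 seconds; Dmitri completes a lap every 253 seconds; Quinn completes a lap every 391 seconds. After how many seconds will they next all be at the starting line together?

We need the least common multiple of the intervals.
161 = 7 × 23
253 = 11 × 23
391 = 17 × 23
LCM(161, 253, 391) = 7 × 11 × 17 × 23 = 30107.

30107 seconds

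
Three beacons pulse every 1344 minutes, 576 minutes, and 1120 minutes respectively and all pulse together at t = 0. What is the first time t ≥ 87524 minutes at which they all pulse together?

100800 minutes

Joint pulses occur at multiples of LCM(1344, 576, 1120).
1344 = 2^6 × 3 × 7
576 = 2^6 × 3^2
1120 = 2^5 × 5 × 7
LCM(1344, 576, 1120) = 2^6 × 3^2 × 5 × 7 = 20160.
Smallest multiple of 20160 that is ≥ 87524: ⌈87524/20160⌉ × 20160 = 5 × 20160 = 100800.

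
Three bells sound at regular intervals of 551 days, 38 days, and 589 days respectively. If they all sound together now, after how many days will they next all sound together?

34162 days

The first simultaneous occurrence is after LCM of the individual periods.
551 = 19 × 29
38 = 2 × 19
589 = 19 × 31
LCM(551, 38, 589) = 2 × 19 × 29 × 31 = 34162.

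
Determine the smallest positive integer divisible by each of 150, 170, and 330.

28050

150 = 2 × 3 × 5^2
170 = 2 × 5 × 17
330 = 2 × 3 × 5 × 11
LCM(150, 170, 330) = 2 × 3 × 5^2 × 11 × 17 = 28050.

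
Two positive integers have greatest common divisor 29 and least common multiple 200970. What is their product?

5828130

For any two positive integers, gcd × lcm = product = 29 × 200970 = 5828130.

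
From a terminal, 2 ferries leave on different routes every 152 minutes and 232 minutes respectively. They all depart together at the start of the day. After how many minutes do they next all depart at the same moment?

We need the least common multiple of the intervals.
152 = 2^3 × 19
232 = 2^3 × 29
LCM(152, 232) = 2^3 × 19 × 29 = 4408.

4408 minutes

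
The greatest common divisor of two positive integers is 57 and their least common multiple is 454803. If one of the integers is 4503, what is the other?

For two integers, gcd × lcm = product, so the other is (57 × 454803) / 4503 = 25923771 / 4503 = 5757.

5757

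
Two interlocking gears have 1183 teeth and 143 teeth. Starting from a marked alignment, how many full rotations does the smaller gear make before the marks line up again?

All finish a whole number of cycles simultaneously at t = LCM of the periods.
1183 = 7 × 13^2
143 = 11 × 13
LCM(1183, 143) = 7 × 11 × 13^2 = 13013.
Rotations for period 143: 13013 / 143 = 91.

91 rotations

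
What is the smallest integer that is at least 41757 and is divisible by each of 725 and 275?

The integer must be a common multiple of 725 and 275, so a multiple of their LCM.
725 = 5^2 × 29
275 = 5^2 × 11
LCM(725, 275) = 5^2 × 11 × 29 = 7975.
Smallest multiple of 7975 that is ≥ 41757: ⌈41757/7975⌉ × 7975 = 6 × 7975 = 47850.

47850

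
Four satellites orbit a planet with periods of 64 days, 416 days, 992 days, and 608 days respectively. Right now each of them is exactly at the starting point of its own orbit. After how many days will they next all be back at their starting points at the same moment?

We need the least common multiple of the intervals.
64 = 2^6
416 = 2^5 × 13
992 = 2^5 × 31
608 = 2^5 × 19
LCM(64, 416, 992, 608) = 2^6 × 13 × 19 × 31 = 490048.

490048 days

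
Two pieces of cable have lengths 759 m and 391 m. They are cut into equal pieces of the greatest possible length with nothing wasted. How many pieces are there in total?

50

Piece length = gcd(759, 391).
759 = 3 × 11 × 23
391 = 17 × 23
gcd(759, 391) = 23.
Total pieces = 759/23 + 391/23 = 33 + 17 = 50.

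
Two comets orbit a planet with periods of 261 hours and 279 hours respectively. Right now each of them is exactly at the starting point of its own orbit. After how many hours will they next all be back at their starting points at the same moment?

The first simultaneous occurrence is after LCM of the individual periods.
261 = 3^2 × 29
279 = 3^2 × 31
LCM(261, 279) = 3^2 × 29 × 31 = 8091.

8091 hours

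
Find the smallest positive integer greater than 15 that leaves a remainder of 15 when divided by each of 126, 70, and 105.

N − 15 must be a common multiple of 126, 70, and 105.
126 = 2 × 3^2 × 7
70 = 2 × 5 × 7
105 = 3 × 5 × 7
LCM(126, 70, 105) = 2 × 3^2 × 5 × 7 = 630.
Smallest N > 15 is LCM + 15 = 630 + 15 = 645.

645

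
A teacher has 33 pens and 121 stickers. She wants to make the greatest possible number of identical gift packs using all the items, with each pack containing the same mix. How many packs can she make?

By the Euclidean algorithm:
121 = 3 × 33 + 22
33 = 1 × 22 + 11
22 = 2 × 11 + 0
gcd(33, 121) = 11.

11 packs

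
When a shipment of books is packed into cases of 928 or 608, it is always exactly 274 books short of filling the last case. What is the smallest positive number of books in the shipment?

17358

Being 274 short of a full case of size k means N ≡ −274 (mod k), i.e. N + 274 is a multiple of each size.
928 = 2^5 × 29
608 = 2^5 × 19
LCM(928, 608) = 2^5 × 19 × 29 = 17632.
Smallest positive N is 17632 − 274 = 17358.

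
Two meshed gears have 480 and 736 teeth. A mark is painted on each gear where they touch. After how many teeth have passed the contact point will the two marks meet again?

11040 teeth

They coincide at every common multiple of the periods; the first is the LCM.
480 = 2^5 × 3 × 5
736 = 2^5 × 23
LCM(480, 736) = 2^5 × 3 × 5 × 23 = 11040.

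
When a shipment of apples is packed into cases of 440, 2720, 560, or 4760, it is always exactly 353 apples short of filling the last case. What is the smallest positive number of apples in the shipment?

209087

Being 353 short of a full case of size k means N ≡ −353 (mod k), i.e. N + 353 is a multiple of each size.
440 = 2^3 × 5 × 11
2720 = 2^5 × 5 × 17
560 = 2^4 × 5 × 7
4760 = 2^3 × 5 × 7 × 17
LCM(440, 2720, 560, 4760) = 2^5 × 5 × 7 × 11 × 17 = 209440.
Smallest positive N is 209440 − 353 = 209087.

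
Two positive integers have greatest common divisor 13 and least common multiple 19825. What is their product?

For any two positive integers, gcd × lcm = product = 13 × 19825 = 257725.

257725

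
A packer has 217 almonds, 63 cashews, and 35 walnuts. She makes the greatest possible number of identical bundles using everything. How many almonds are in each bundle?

Number of bundles = gcd(217, 63, 35).
217 = 7 × 31
63 = 3^2 × 7
35 = 5 × 7
gcd(217, 63, 35) = 7.
almonds per bundle = 217 / 7 = 31.

31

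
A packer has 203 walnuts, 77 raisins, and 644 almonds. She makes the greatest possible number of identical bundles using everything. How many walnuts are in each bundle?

Number of bundles = gcd(203, 77, 644).
203 = 7 × 29
77 = 7 × 11
644 = 2^2 × 7 × 23
gcd(203, 77, 644) = 7.
walnuts per bundle = 203 / 7 = 29.

29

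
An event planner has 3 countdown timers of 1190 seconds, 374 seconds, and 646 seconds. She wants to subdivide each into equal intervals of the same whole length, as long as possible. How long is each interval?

34 seconds

The interval must divide each timer length; the longest such is the gcd.
1190 = 2 × 5 × 7 × 17
374 = 2 × 11 × 17
646 = 2 × 17 × 19
gcd(1190, 374, 646) = 2 × 17 = 34.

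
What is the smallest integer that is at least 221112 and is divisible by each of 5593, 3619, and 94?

The integer must be a common multiple of 5593, 3619, and 94, so a multiple of their LCM.
5593 = 7 × 17 × 47
3619 = 7 × 11 × 47
94 = 2 × 47
LCM(5593, 3619, 94) = 2 × 7 × 11 × 17 × 47 = 123046.
Smallest multiple of 123046 that is ≥ 221112: ⌈221112/123046⌉ × 123046 = 2 × 123046 = 246092.

246092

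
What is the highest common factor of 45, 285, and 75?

15

45 = 3^2 × 5
285 = 3 × 5 × 19
75 = 3 × 5^2
gcd(45, 285, 75) = 3 × 5 = 15.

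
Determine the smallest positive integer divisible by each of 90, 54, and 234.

3510

90 = 2 × 3^2 × 5
54 = 2 × 3^3
234 = 2 × 3^2 × 13
LCM(90, 54, 234) = 2 × 3^3 × 5 × 13 = 3510.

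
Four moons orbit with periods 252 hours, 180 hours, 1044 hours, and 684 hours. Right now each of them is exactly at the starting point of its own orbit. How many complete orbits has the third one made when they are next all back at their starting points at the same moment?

All finish a whole number of cycles simultaneously at t = LCM of the periods.
252 = 2^2 × 3^2 × 7
180 = 2^2 × 3^2 × 5
1044 = 2^2 × 3^2 × 29
684 = 2^2 × 3^2 × 19
LCM(252, 180, 1044, 684) = 2^2 × 3^2 × 5 × 7 × 19 × 29 = 694260.
Orbits for period 1044: 694260 / 1044 = 665.

665 orbits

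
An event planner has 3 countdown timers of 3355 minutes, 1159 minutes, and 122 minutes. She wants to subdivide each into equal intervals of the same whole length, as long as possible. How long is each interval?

61 minutes

The interval must divide each timer length; the longest such is the gcd.
3355 = 5 × 11 × 61
1159 = 19 × 61
122 = 2 × 61
gcd(3355, 1159, 122) = 61.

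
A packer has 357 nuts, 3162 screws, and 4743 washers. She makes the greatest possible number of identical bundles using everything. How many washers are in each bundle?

93

Number of bundles = gcd(357, 3162, 4743).
357 = 3 × 7 × 17
3162 = 2 × 3 × 17 × 31
4743 = 3^2 × 17 × 31
gcd(357, 3162, 4743) = 3 × 17 = 51.
washers per bundle = 4743 / 51 = 93.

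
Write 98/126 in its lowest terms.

98 = 2 × 7^2
126 = 2 × 3^2 × 7
gcd(98, 126) = 2 × 7 = 14.
Divide numerator and denominator by 14: 98/126 = 7/9.

7/9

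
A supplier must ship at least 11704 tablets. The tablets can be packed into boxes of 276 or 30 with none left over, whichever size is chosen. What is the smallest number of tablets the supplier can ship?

The number of tablets must be a common multiple of 276 and 30, so a multiple of their LCM.
276 = 2^2 × 3 × 23
30 = 2 × 3 × 5
LCM(276, 30) = 2^2 × 3 × 5 × 23 = 1380.
Smallest multiple of 1380 that is ≥ 11704: ⌈11704/1380⌉ × 1380 = 9 × 1380 = 12420.

12420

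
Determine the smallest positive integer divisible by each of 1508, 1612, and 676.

1508 = 2^2 × 13 × 29
1612 = 2^2 × 13 × 31
676 = 2^2 × 13^2
LCM(1508, 1612, 676) = 2^2 × 13^2 × 29 × 31 = 607724.

607724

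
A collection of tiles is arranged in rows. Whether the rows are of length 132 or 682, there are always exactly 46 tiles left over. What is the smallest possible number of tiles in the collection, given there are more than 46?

N − 46 must be a common multiple of 132 and 682.
132 = 2^2 × 3 × 11
682 = 2 × 11 × 31
LCM(132, 682) = 2^2 × 3 × 11 × 31 = 4092.
Smallest N > 46 is LCM + 46 = 4092 + 46 = 4138.

4138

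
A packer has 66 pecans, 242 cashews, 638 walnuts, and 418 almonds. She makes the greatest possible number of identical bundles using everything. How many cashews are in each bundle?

Number of bundles = gcd(66, 242, 638, 418).
66 = 2 × 3 × 11
242 = 2 × 11^2
638 = 2 × 11 × 29
418 = 2 × 11 × 19
gcd(66, 242, 638, 418) = 2 × 11 = 22.
cashews per bundle = 242 / 22 = 11.

11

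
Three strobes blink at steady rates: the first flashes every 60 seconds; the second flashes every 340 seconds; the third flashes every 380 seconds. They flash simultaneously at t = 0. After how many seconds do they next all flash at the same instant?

19380 seconds

The first simultaneous occurrence is after LCM of the individual periods.
60 = 2^2 × 3 × 5
340 = 2^2 × 5 × 17
380 = 2^2 × 5 × 19
LCM(60, 340, 380) = 2^2 × 3 × 5 × 17 × 19 = 19380.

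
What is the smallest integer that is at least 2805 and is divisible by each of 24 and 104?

2808

The integer must be a common multiple of 24 and 104, so a multiple of their LCM.
24 = 2^3 × 3
104 = 2^3 × 13
LCM(24, 104) = 2^3 × 3 × 13 = 312.
Smallest multiple of 312 that is ≥ 2805: ⌈2805/312⌉ × 312 = 9 × 312 = 2808.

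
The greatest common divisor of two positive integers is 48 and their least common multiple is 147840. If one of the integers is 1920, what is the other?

3696

For two integers, gcd × lcm = product, so the other is (48 × 147840) / 1920 = 7096320 / 1920 = 3696.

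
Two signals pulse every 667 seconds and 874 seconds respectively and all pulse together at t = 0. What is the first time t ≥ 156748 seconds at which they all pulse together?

177422 seconds

Joint pulses occur at multiples of LCM(667, 874).
667 = 23 × 29
874 = 2 × 19 × 23
LCM(667, 874) = 2 × 19 × 23 × 29 = 25346.
Smallest multiple of 25346 that is ≥ 156748: ⌈156748/25346⌉ × 25346 = 7 × 25346 = 177422.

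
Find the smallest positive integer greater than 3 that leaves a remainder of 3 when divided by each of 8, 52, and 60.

N − 3 must be a common multiple of 8, 52, and 60.
8 = 2^3
52 = 2^2 × 13
60 = 2^2 × 3 × 5
LCM(8, 52, 60) = 2^3 × 3 × 5 × 13 = 1560.
Smallest N > 3 is LCM + 3 = 1560 + 3 = 1563.

1563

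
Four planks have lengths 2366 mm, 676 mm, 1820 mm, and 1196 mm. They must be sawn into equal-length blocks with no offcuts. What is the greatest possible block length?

This is the greatest common divisor of 2366, 676, 1820, and 1196.
2366 = 2 × 7 × 13^2
676 = 2^2 × 13^2
1820 = 2^2 × 5 × 7 × 13
1196 = 2^2 × 13 × 23
gcd(2366, 676, 1820, 1196) = 2 × 13 = 26.

26 mm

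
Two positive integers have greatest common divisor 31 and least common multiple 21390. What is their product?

663090

For any two positive integers, gcd × lcm = product = 31 × 21390 = 663090.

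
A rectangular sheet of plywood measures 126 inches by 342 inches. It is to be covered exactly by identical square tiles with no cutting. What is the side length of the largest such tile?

18 inches

By the Euclidean algorithm:
342 = 2 × 126 + 90
126 = 1 × 90 + 36
90 = 2 × 36 + 18
36 = 2 × 18 + 0
gcd(126, 342) = 18.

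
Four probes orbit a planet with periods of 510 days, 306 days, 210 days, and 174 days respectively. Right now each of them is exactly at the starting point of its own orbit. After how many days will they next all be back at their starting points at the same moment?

310590 days

They coincide at every common multiple of the periods; the first is the LCM.
510 = 2 × 3 × 5 × 17
306 = 2 × 3^2 × 17
210 = 2 × 3 × 5 × 7
174 = 2 × 3 × 29
LCM(510, 306, 210, 174) = 2 × 3^2 × 5 × 7 × 17 × 29 = 310590.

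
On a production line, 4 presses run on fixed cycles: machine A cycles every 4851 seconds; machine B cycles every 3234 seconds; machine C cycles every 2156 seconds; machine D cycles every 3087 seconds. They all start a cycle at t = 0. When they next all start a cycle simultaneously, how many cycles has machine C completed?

63 cycles

They are all back at their starting positions together after one LCM of the periods.
4851 = 3^2 × 7^2 × 11
3234 = 2 × 3 × 7^2 × 11
2156 = 2^2 × 7^2 × 11
3087 = 3^2 × 7^3
LCM(4851, 3234, 2156, 3087) = 2^2 × 3^2 × 7^3 × 11 = 135828.
Cycles for period 2156: 135828 / 2156 = 63.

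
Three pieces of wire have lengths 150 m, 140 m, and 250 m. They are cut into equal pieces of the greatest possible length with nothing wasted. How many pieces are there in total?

54

Piece length = gcd(150, 140, 250).
150 = 2 × 3 × 5^2
140 = 2^2 × 5 × 7
250 = 2 × 5^3
gcd(150, 140, 250) = 2 × 5 = 10.
Total pieces = 150/10 + 140/10 + 250/10 = 15 + 14 + 25 = 54.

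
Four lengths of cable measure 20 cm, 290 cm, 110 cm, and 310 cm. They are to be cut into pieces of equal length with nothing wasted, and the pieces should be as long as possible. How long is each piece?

Each piece length must divide every original length, so the longest possible is gcd(20, 290, 110, 310).
20 = 2^2 × 5
290 = 2 × 5 × 29
110 = 2 × 5 × 11
310 = 2 × 5 × 31
gcd(20, 290, 110, 310) = 2 × 5 = 10.

10 cm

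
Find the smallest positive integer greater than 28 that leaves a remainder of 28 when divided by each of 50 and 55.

N − 28 must be a common multiple of 50 and 55.
50 = 2 × 5^2
55 = 5 × 11
LCM(50, 55) = 2 × 5^2 × 11 = 550.
Smallest N > 28 is LCM + 28 = 550 + 28 = 578.

578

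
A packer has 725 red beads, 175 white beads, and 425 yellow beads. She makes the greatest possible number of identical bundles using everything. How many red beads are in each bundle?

Number of bundles = gcd(725, 175, 425).
725 = 5^2 × 29
175 = 5^2 × 7
425 = 5^2 × 17
gcd(725, 175, 425) = 5^2 = 25.
red beads per bundle = 725 / 25 = 29.

29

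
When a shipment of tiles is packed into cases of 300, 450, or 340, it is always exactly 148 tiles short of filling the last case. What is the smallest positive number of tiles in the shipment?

15152

Being 148 short of a full case of size k means N ≡ −148 (mod k), i.e. N + 148 is a multiple of each size.
300 = 2^2 × 3 × 5^2
450 = 2 × 3^2 × 5^2
340 = 2^2 × 5 × 17
LCM(300, 450, 340) = 2^2 × 3^2 × 5^2 × 17 = 15300.
Smallest positive N is 15300 − 148 = 15152.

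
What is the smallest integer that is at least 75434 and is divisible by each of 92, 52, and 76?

90896

The integer must be a common multiple of 92, 52, and 76, so a multiple of their LCM.
92 = 2^2 × 23
52 = 2^2 × 13
76 = 2^2 × 19
LCM(92, 52, 76) = 2^2 × 13 × 19 × 23 = 22724.
Smallest multiple of 22724 that is ≥ 75434: ⌈75434/22724⌉ × 22724 = 4 × 22724 = 90896.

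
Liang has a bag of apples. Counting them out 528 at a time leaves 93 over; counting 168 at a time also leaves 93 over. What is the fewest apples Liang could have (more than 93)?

3789

N − 93 must be a common multiple of 528 and 168.
528 = 2^4 × 3 × 11
168 = 2^3 × 3 × 7
LCM(528, 168) = 2^4 × 3 × 7 × 11 = 3696.
Smallest N > 93 is LCM + 93 = 3696 + 93 = 3789.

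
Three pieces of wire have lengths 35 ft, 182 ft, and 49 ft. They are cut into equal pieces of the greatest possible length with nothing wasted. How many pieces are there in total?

Piece length = gcd(35, 182, 49).
35 = 5 × 7
182 = 2 × 7 × 13
49 = 7^2
gcd(35, 182, 49) = 7.
Total pieces = 35/7 + 182/7 + 49/7 = 5 + 26 + 7 = 38.

38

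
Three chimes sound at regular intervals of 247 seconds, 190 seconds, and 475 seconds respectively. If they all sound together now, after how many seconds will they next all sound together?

We need the least common multiple of the intervals.
247 = 13 × 19
190 = 2 × 5 × 19
475 = 5^2 × 19
LCM(247, 190, 475) = 2 × 5^2 × 13 × 19 = 12350.

12350 seconds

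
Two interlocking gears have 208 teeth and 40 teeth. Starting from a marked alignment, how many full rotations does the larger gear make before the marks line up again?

5 rotations

The first common completion time is the LCM of the periods.
208 = 2^4 × 13
40 = 2^3 × 5
LCM(208, 40) = 2^4 × 5 × 13 = 1040.
Rotations for period 208: 1040 / 208 = 5.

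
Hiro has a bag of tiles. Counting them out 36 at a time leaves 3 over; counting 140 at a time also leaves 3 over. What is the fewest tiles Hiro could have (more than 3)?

1263

N − 3 must be a common multiple of 36 and 140.
36 = 2^2 × 3^2
140 = 2^2 × 5 × 7
LCM(36, 140) = 2^2 × 3^2 × 5 × 7 = 1260.
Smallest N > 3 is LCM + 3 = 1260 + 3 = 1263.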